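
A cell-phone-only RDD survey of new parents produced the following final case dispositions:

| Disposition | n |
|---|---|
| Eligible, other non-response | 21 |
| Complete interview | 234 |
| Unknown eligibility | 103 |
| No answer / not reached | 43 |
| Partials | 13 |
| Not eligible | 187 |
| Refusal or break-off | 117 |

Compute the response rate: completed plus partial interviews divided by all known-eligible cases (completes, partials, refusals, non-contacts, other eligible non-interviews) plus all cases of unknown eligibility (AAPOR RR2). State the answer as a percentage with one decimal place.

46.5%

Num: 234 + 13 = 247
Denom: 234 + 13 + 117 + 43 + 21 + 103 = 531
RR2 = 247 / 531 = 0.4652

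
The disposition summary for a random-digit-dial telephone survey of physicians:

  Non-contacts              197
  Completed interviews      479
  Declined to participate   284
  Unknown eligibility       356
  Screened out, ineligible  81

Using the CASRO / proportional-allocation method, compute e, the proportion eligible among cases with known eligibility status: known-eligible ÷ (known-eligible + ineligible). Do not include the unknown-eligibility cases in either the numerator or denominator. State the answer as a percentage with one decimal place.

Known eligible → 479 + 284 + 197 = 960
e = 960 / (960 + 81) = 960 / 1041 = 0.9222

92.2%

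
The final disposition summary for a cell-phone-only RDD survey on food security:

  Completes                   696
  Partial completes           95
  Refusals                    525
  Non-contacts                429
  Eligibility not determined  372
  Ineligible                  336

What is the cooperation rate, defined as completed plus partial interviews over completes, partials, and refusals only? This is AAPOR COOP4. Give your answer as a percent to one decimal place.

Numerator → 696 + 95 = 791
Denom → 696 + 95 + 525 = 1316
COOP4 = 791 / 1316 = 0.6011

60.1%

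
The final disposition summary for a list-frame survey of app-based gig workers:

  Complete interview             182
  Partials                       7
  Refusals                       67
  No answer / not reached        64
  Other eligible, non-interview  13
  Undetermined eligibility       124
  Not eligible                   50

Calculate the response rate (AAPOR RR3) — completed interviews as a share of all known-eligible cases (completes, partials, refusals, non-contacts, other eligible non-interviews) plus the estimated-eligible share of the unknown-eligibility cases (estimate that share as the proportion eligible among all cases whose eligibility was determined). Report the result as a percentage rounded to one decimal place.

41.3%

Numerator → 182
Determined eligible → 182 + 7 + 67 + 64 + 13 = 333
e = 333 / (333 + 50) = 333 / 383 = 0.8695
e × U → 0.8695 × 124 = 107.82
Denominator → 333 + 107.82 = 440.82
RR3 = 182 / 440.82 = 0.4129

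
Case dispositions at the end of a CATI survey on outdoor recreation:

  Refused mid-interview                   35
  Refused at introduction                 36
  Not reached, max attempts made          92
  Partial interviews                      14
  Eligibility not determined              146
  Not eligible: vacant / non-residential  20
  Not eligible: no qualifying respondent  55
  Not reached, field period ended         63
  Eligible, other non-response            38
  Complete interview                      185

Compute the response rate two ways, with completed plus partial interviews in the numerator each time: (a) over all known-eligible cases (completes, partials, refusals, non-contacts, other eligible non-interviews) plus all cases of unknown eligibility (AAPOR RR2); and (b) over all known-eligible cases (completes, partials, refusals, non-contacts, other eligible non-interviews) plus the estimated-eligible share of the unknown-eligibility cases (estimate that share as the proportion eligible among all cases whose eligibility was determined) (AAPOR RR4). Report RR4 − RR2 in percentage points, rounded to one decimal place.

Declined to participate = 36 + 35 = 71
Never reached = 63 + 92 = 155
Screened out, ineligible = 55 + 20 = 75
Num → 185 + 14 = 199
Denom → 185 + 14 + 71 + 155 + 38 + 146 = 609
RR2 = 199 / 609 = 0.3268
Eligible (known) → 185 + 14 + 71 + 155 + 38 = 463
e = 463 / (463 + 75) = 463 / 538 = 0.8606
Eligible share of unknowns → 0.8606 × 146 = 125.65
Denom → 463 + 125.65 = 588.65
RR4 = 199 / 588.65 = 0.3381
Difference = 33.81 − 32.68 = 1.13 percentage points

1.1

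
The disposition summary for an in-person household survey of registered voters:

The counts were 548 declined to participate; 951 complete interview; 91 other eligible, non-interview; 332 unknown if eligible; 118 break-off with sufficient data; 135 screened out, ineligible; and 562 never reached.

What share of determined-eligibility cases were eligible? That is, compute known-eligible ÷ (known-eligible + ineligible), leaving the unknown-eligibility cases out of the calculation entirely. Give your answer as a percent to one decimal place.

94.4%

Eligible (known) → 951 + 118 + 548 + 562 + 91 = 2270
e = 2270 / (2270 + 135) = 2270 / 2405 = 0.9439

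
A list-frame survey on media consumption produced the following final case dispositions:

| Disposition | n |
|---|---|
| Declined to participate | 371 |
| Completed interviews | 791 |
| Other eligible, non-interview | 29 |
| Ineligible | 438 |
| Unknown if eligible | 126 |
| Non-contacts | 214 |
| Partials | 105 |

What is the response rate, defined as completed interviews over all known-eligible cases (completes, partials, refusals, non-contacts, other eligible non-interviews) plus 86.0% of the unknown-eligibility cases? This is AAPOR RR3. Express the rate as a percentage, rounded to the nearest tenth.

Num = 791
Determined eligible = 791 + 105 + 371 + 214 + 29 = 1510
Eligible share of unknowns = 0.8600 × 126 = 108.36
Denom = 1510 + 108.36 = 1618.36
RR3 = 791 / 1618.36 = 0.4888

48.9%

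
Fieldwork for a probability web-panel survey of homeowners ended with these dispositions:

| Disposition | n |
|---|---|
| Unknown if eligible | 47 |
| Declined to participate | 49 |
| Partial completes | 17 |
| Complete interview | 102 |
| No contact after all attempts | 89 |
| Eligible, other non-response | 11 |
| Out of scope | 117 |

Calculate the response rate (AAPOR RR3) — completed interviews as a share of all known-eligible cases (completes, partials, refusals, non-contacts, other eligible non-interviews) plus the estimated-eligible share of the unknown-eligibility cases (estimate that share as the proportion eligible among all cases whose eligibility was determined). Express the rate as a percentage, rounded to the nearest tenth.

33.9%

Num → 102
Determined eligible → 102 + 17 + 49 + 89 + 11 = 268
e = 268 / (268 + 117) = 268 / 385 = 0.6961
Eligible share of unknowns → 0.6961 × 47 = 32.72
Denom → 268 + 32.72 = 300.72
RR3 = 102 / 300.72 = 0.3392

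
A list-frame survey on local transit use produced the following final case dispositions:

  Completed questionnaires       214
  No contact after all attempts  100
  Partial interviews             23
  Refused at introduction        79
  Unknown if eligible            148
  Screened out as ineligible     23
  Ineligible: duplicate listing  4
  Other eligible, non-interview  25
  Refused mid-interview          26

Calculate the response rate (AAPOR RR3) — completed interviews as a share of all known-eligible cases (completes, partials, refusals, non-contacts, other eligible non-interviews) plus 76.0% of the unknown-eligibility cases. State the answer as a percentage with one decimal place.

36.9%

Declined to participate = 79 + 26 = 105
Screened out, ineligible = 23 + 4 = 27
Num = 214
Known eligible = 214 + 23 + 105 + 100 + 25 = 467
Estimated eligible among unknowns = 0.7600 × 148 = 112.48
Base = 467 + 112.48 = 579.48
RR3 = 214 / 579.48 = 0.3693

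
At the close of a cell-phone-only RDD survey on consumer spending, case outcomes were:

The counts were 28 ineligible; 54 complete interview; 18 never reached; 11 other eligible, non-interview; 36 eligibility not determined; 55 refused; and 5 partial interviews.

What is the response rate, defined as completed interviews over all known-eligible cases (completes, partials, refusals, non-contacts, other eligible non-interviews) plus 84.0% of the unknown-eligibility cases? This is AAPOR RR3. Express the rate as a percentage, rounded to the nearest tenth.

31.2%

Top: 54
Eligible (known): 54 + 5 + 55 + 18 + 11 = 143
Estimated eligible among unknowns: 0.8400 × 36 = 30.24
Denominator: 143 + 30.24 = 173.24
RR3 = 54 / 173.24 = 0.3117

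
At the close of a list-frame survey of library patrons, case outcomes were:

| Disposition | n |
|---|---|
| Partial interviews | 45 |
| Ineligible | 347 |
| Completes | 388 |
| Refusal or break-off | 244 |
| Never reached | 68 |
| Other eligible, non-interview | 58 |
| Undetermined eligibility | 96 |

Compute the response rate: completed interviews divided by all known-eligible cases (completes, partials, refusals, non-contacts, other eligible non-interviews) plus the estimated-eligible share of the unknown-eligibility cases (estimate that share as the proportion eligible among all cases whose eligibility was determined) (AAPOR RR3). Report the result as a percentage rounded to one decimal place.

Numerator → 388
Eligible (known) → 388 + 45 + 244 + 68 + 58 = 803
e = 803 / (803 + 347) = 803 / 1150 = 0.6983
Estimated eligible among unknowns → 0.6983 × 96 = 67.04
Base → 803 + 67.04 = 870.04
RR3 = 388 / 870.04 = 0.4460

44.6%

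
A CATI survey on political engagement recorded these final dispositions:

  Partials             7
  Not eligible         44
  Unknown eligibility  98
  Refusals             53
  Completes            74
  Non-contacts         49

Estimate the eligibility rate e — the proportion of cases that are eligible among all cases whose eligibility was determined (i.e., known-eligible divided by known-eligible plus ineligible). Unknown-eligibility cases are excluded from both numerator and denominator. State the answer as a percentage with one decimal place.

Known eligible: 74 + 7 + 53 + 49 = 183
e = 183 / (183 + 44) = 183 / 227 = 0.8062

80.6%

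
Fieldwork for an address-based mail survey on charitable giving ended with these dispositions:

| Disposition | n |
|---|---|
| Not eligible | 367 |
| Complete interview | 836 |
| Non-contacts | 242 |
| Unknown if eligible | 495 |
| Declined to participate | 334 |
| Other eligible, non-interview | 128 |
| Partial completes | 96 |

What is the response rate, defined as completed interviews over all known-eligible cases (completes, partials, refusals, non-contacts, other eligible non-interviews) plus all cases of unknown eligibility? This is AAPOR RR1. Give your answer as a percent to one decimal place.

39.2%

Num: 836
Denominator: 836 + 96 + 334 + 242 + 128 + 495 = 2131
RR1 = 836 / 2131 = 0.3923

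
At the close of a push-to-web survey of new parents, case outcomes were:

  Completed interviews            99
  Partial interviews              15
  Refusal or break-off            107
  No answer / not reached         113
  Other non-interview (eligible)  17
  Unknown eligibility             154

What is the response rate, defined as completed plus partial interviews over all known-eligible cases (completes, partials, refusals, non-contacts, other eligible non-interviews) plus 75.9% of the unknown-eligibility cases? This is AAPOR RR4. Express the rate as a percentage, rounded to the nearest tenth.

24.4%

Numerator = 99 + 15 = 114
Eligible (known) = 99 + 15 + 107 + 113 + 17 = 351
Estimated eligible among unknowns = 0.7590 × 154 = 116.89
Denominator = 351 + 116.89 = 467.89
RR4 = 114 / 467.89 = 0.2436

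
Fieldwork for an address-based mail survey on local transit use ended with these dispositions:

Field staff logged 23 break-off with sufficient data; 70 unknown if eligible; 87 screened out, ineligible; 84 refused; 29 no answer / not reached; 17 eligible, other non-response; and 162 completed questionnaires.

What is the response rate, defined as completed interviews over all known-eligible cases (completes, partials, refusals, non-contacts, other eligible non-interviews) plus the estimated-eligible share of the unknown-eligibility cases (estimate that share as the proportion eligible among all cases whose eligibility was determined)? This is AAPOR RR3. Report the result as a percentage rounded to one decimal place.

43.8%

Num = 162
Determined eligible = 162 + 23 + 84 + 29 + 17 = 315
e = 315 / (315 + 87) = 315 / 402 = 0.7836
e × U = 0.7836 × 70 = 54.85
Base = 315 + 54.85 = 369.85
RR3 = 162 / 369.85 = 0.4380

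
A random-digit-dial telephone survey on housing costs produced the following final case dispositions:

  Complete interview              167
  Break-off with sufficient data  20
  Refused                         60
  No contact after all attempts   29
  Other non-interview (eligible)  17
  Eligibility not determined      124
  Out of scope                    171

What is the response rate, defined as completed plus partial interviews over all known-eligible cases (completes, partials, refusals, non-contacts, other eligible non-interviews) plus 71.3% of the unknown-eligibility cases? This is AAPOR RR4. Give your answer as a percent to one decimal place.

Numerator = 167 + 20 = 187
Eligible (known) = 167 + 20 + 60 + 29 + 17 = 293
Estimated eligible among unknowns = 0.7130 × 124 = 88.41
Denominator = 293 + 88.41 = 381.41
RR4 = 187 / 381.41 = 0.4903

49.0%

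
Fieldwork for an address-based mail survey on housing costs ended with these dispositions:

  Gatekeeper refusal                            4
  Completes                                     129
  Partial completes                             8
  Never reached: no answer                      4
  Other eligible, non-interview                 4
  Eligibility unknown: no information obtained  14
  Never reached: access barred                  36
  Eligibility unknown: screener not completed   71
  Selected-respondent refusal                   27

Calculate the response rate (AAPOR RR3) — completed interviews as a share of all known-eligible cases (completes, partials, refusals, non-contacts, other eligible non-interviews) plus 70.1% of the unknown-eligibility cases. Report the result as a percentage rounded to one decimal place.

47.5%

Refusals = 4 + 27 = 31
Never reached = 4 + 36 = 40
Eligibility not determined = 71 + 14 = 85
Num = 129
Eligible (known) = 129 + 8 + 31 + 40 + 4 = 212
Eligible share of unknowns = 0.7010 × 85 = 59.58
Base = 212 + 59.58 = 271.58
RR3 = 129 / 271.58 = 0.4750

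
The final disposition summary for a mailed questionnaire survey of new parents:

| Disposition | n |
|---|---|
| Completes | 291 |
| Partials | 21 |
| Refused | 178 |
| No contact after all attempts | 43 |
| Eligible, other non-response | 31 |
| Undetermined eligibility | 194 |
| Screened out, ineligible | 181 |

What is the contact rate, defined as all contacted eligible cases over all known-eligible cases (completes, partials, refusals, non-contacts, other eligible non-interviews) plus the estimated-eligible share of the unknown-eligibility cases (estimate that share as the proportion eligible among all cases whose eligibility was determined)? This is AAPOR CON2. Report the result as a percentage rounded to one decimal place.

Top → 291 + 21 + 178 + 31 = 521
Determined eligible → 291 + 21 + 178 + 43 + 31 = 564
e = 564 / (564 + 181) = 564 / 745 = 0.7570
Estimated eligible among unknowns → 0.7570 × 194 = 146.86
Denom → 564 + 146.86 = 710.86
CON2 = 521 / 710.86 = 0.7329

73.3%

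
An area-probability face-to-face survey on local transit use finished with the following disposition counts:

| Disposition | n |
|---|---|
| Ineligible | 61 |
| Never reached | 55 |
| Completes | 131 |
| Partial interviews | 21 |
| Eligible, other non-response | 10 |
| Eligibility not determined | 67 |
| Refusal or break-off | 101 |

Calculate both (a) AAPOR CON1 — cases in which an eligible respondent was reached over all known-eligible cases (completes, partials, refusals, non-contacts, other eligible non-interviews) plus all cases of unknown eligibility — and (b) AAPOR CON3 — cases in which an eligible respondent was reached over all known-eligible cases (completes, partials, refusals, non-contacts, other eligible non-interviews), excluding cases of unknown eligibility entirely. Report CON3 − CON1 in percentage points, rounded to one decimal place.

14.4

Num → 131 + 21 + 101 + 10 = 263
Denom → 131 + 21 + 101 + 55 + 10 + 67 = 385
CON1 = 263 / 385 = 0.6831
Denom → 131 + 21 + 101 + 55 + 10 = 318
CON3 = 263 / 318 = 0.8270
Difference = 82.70 − 68.31 = 14.39 percentage points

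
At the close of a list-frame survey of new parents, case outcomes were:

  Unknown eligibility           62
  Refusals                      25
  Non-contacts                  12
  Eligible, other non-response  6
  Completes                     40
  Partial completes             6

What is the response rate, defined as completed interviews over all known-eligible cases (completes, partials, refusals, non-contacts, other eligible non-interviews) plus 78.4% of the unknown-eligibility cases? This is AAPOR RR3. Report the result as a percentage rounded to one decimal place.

29.1%

Num = 40
Known eligible = 40 + 6 + 25 + 12 + 6 = 89
e × U = 0.7840 × 62 = 48.61
Denominator = 89 + 48.61 = 137.61
RR3 = 40 / 137.61 = 0.2907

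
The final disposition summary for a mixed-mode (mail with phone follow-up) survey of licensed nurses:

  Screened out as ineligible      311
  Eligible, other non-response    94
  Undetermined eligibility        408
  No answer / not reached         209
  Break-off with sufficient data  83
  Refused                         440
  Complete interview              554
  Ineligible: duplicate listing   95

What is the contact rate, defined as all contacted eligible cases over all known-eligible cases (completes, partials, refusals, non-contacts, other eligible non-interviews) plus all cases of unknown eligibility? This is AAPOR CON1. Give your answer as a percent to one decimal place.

65.5%

Ineligible = 311 + 95 = 406
Top: 554 + 83 + 440 + 94 = 1171
Base: 554 + 83 + 440 + 209 + 94 + 408 = 1788
CON1 = 1171 / 1788 = 0.6549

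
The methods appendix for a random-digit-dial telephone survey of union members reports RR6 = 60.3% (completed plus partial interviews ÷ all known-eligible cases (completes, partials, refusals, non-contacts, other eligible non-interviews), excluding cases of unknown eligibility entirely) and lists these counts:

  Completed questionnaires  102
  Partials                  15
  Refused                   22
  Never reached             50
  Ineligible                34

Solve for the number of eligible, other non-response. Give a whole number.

5

Num → 102 + 15 = 117
RR6 = 117 / D = 0.603
D = 117 / 0.603 = 194.0
Rest of base = 189
eligible, other non-response = 194.0 − 189 ≈ 5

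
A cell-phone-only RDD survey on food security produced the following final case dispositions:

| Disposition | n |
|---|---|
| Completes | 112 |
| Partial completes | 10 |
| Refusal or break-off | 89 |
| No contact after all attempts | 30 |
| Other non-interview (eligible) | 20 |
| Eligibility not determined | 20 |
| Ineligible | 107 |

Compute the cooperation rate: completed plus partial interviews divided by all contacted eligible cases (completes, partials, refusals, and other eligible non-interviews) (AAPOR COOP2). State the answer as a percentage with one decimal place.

Numerator = 112 + 10 = 122
Denominator = 112 + 10 + 89 + 20 = 231
COOP2 = 122 / 231 = 0.5281

52.8%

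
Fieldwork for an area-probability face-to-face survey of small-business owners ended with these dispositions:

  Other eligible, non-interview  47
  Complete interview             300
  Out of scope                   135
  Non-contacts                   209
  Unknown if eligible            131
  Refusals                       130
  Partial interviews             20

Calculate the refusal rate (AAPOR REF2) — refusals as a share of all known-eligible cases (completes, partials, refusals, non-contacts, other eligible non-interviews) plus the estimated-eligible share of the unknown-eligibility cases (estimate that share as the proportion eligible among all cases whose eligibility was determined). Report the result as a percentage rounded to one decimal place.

15.9%

Top = 130
Determined eligible = 300 + 20 + 130 + 209 + 47 = 706
e = 706 / (706 + 135) = 706 / 841 = 0.8395
Eligible share of unknowns = 0.8395 × 131 = 109.97
Denom = 706 + 109.97 = 815.97
REF2 = 130 / 815.97 = 0.1593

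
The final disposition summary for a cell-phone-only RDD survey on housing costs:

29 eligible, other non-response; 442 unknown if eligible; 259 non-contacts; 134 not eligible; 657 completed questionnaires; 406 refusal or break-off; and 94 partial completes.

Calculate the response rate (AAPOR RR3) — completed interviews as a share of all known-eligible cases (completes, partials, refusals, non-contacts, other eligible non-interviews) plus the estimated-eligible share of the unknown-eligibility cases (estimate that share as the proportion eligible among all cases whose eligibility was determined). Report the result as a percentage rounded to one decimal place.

35.5%

Numerator = 657
Determined eligible = 657 + 94 + 406 + 259 + 29 = 1445
e = 1445 / (1445 + 134) = 1445 / 1579 = 0.9151
Eligible share of unknowns = 0.9151 × 442 = 404.47
Base = 1445 + 404.47 = 1849.47
RR3 = 657 / 1849.47 = 0.3552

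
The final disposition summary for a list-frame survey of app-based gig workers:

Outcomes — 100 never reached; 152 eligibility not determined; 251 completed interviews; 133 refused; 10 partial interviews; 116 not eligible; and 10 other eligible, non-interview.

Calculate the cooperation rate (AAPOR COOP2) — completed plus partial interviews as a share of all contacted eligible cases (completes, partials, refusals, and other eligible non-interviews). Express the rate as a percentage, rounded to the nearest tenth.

64.6%

Num = 251 + 10 = 261
Denominator = 251 + 10 + 133 + 10 = 404
COOP2 = 261 / 404 = 0.6460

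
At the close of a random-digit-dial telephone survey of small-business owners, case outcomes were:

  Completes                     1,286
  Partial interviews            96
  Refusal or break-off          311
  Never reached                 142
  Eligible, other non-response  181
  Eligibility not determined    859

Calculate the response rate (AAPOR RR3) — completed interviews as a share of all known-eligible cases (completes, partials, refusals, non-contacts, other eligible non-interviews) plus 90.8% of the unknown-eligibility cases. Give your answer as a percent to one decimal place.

Numerator = 1286
Determined eligible = 1286 + 96 + 311 + 142 + 181 = 2016
e × U = 0.9080 × 859 = 779.97
Denominator = 2016 + 779.97 = 2795.97
RR3 = 1286 / 2795.97 = 0.4599

46.0%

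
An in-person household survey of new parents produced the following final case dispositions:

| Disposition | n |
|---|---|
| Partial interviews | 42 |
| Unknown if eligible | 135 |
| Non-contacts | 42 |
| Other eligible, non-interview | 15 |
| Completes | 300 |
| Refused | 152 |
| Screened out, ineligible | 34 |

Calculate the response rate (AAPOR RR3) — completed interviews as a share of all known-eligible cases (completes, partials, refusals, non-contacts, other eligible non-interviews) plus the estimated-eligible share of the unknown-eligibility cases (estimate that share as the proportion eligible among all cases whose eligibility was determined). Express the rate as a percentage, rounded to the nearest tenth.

Num = 300
Determined eligible = 300 + 42 + 152 + 42 + 15 = 551
e = 551 / (551 + 34) = 551 / 585 = 0.9419
Eligible share of unknowns = 0.9419 × 135 = 127.16
Denominator = 551 + 127.16 = 678.16
RR3 = 300 / 678.16 = 0.4424

44.2%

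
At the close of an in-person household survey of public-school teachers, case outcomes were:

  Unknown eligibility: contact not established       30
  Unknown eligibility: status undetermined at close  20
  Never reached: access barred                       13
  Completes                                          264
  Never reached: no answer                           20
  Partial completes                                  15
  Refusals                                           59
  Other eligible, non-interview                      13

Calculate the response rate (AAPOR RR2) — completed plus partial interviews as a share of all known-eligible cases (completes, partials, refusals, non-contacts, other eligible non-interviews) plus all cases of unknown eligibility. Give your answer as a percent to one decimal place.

No answer / not reached = 20 + 13 = 33
Unknown if eligible = 30 + 20 = 50
Numerator → 264 + 15 = 279
Denominator → 264 + 15 + 59 + 33 + 13 + 50 = 434
RR2 = 279 / 434 = 0.6429

64.3%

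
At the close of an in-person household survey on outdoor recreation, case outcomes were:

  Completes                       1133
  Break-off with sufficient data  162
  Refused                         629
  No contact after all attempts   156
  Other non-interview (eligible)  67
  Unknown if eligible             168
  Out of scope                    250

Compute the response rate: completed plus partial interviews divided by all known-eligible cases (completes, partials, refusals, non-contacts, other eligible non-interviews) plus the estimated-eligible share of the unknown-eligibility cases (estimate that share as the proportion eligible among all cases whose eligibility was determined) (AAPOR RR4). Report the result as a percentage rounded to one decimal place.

56.4%

Top: 1133 + 162 = 1295
Known eligible: 1133 + 162 + 629 + 156 + 67 = 2147
e = 2147 / (2147 + 250) = 2147 / 2397 = 0.8957
Estimated eligible among unknowns: 0.8957 × 168 = 150.48
Denominator: 2147 + 150.48 = 2297.48
RR4 = 1295 / 2297.48 = 0.5637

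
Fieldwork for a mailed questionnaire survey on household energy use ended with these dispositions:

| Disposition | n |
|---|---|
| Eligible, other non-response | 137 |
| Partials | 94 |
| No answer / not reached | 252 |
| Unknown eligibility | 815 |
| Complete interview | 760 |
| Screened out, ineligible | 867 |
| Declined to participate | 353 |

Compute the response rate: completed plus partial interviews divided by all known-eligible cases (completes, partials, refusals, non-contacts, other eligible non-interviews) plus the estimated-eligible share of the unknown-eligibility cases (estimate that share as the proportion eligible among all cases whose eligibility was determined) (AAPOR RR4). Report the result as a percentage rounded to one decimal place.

40.2%

Num = 760 + 94 = 854
Eligible (known) = 760 + 94 + 353 + 252 + 137 = 1596
e = 1596 / (1596 + 867) = 1596 / 2463 = 0.6480
Eligible share of unknowns = 0.6480 × 815 = 528.12
Denominator = 1596 + 528.12 = 2124.12
RR4 = 854 / 2124.12 = 0.4020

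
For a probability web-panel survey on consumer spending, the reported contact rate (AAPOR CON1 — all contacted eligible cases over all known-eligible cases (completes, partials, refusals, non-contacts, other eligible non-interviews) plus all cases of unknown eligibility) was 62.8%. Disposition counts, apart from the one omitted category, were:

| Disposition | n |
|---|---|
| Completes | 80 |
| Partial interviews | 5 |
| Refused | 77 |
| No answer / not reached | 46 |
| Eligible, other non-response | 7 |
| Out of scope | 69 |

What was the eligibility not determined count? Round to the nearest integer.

54

Num: 80 + 5 + 77 + 7 = 169
CON1 = 169 / D = 0.628
D = 169 / 0.628 = 269.1
Rest of base = 215
eligibility not determined = 269.1 − 215 ≈ 54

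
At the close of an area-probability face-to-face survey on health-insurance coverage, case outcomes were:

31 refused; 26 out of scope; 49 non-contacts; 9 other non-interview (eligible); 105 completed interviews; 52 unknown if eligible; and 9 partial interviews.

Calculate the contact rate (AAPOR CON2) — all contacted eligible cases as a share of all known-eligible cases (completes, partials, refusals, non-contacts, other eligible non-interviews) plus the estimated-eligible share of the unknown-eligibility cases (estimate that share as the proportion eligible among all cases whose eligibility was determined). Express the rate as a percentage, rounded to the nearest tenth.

61.8%

Top → 105 + 9 + 31 + 9 = 154
Known eligible → 105 + 9 + 31 + 49 + 9 = 203
e = 203 / (203 + 26) = 203 / 229 = 0.8865
e × U → 0.8865 × 52 = 46.10
Denom → 203 + 46.10 = 249.10
CON2 = 154 / 249.10 = 0.6182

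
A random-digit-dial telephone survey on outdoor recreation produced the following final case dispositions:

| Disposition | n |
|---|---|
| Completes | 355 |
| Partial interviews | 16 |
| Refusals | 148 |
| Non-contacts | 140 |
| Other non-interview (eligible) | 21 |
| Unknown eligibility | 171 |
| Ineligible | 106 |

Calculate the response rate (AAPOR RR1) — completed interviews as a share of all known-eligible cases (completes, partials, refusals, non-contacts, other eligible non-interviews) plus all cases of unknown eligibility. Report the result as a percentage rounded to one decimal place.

Num = 355
Denominator = 355 + 16 + 148 + 140 + 21 + 171 = 851
RR1 = 355 / 851 = 0.4172

41.7%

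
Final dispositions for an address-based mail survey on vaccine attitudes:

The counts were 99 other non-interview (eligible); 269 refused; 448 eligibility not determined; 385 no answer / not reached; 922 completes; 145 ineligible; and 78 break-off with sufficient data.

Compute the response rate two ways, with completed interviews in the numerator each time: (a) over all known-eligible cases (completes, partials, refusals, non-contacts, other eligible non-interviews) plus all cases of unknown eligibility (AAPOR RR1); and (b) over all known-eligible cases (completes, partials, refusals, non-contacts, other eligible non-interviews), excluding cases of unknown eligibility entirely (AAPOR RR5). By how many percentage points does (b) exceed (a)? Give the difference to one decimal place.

Num → 922
Denominator → 922 + 78 + 269 + 385 + 99 + 448 = 2201
RR1 = 922 / 2201 = 0.4189
Denominator → 922 + 78 + 269 + 385 + 99 = 1753
RR5 = 922 / 1753 = 0.5260
Difference = 52.60 − 41.89 = 10.71 percentage points

10.7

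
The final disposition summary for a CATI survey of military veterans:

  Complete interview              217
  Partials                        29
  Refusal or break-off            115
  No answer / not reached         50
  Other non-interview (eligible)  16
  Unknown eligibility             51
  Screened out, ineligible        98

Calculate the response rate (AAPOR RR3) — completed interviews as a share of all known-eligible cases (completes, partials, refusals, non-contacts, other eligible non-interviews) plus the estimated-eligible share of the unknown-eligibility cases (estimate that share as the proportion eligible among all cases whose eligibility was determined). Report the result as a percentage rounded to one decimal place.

46.3%

Num → 217
Determined eligible → 217 + 29 + 115 + 50 + 16 = 427
e = 427 / (427 + 98) = 427 / 525 = 0.8133
e × U → 0.8133 × 51 = 41.48
Denominator → 427 + 41.48 = 468.48
RR3 = 217 / 468.48 = 0.4632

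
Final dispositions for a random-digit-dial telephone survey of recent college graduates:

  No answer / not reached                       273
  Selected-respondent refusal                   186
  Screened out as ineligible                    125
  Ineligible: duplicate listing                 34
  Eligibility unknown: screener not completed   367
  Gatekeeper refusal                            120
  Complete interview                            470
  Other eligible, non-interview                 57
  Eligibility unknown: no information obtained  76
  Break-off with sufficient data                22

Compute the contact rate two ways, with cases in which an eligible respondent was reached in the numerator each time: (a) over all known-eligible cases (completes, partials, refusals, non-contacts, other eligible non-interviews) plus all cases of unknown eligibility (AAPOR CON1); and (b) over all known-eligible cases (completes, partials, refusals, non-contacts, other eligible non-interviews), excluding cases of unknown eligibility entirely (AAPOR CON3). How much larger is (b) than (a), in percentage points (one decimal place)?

Refusals = 120 + 186 = 306
Undetermined eligibility = 367 + 76 = 443
Out of scope = 125 + 34 = 159
Top: 470 + 22 + 306 + 57 = 855
Denominator: 470 + 22 + 306 + 273 + 57 + 443 = 1571
CON1 = 855 / 1571 = 0.5442
Denominator: 470 + 22 + 306 + 273 + 57 = 1128
CON3 = 855 / 1128 = 0.7580
Difference = 75.80 − 54.42 = 21.38 percentage points

21.4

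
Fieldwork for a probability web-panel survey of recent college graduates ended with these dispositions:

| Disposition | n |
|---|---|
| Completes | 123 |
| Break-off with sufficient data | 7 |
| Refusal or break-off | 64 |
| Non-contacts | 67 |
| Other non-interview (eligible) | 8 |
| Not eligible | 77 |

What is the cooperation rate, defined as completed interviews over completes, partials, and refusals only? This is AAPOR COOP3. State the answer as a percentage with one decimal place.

63.4%

Numerator → 123
Denom → 123 + 7 + 64 = 194
COOP3 = 123 / 194 = 0.6340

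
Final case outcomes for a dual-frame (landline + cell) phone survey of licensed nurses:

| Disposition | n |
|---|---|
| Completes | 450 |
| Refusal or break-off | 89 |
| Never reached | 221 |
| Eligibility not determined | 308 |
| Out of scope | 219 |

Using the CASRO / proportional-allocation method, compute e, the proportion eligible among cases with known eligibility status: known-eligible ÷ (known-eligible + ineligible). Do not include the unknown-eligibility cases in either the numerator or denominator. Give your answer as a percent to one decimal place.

Eligible (known): 450 + 89 + 221 = 760
e = 760 / (760 + 219) = 760 / 979 = 0.7763

77.6%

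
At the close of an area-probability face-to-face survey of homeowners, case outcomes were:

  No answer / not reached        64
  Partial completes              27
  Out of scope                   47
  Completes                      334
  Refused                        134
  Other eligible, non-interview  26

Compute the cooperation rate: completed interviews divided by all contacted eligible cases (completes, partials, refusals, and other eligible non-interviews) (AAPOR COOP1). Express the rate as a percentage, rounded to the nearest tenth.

Num → 334
Base → 334 + 27 + 134 + 26 = 521
COOP1 = 334 / 521 = 0.6411

64.1%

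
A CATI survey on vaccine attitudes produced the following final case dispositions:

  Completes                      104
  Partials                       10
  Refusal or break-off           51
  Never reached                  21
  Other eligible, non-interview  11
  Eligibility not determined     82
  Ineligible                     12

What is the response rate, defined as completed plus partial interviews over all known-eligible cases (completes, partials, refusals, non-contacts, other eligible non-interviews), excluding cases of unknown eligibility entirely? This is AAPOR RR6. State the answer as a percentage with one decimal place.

57.9%

Top: 104 + 10 = 114
Base: 104 + 10 + 51 + 21 + 11 = 197
RR6 = 114 / 197 = 0.5787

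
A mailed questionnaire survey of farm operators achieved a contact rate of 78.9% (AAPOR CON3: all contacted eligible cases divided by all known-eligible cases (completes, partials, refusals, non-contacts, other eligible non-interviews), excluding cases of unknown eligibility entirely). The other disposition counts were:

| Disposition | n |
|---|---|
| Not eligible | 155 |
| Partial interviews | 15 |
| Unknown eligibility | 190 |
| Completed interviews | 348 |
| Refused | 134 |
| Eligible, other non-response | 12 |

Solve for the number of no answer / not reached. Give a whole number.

136

Numerator = 348 + 15 + 134 + 12 = 509
CON3 = 509 / D = 0.789
D = 509 / 0.789 = 645.1
Other denominator terms total 509
no answer / not reached = 645.1 − 509 ≈ 136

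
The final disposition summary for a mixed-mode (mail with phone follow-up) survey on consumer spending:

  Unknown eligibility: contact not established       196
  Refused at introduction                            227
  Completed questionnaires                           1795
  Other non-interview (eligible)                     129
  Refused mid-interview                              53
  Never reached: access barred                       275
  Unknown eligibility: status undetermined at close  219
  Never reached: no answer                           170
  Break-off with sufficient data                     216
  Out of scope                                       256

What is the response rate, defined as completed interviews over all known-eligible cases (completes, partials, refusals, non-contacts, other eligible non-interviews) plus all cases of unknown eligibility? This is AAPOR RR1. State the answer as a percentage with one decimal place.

Declined to participate = 227 + 53 = 280
No contact after all attempts = 170 + 275 = 445
Unknown if eligible = 196 + 219 = 415
Num = 1795
Denom = 1795 + 216 + 280 + 445 + 129 + 415 = 3280
RR1 = 1795 / 3280 = 0.5473

54.7%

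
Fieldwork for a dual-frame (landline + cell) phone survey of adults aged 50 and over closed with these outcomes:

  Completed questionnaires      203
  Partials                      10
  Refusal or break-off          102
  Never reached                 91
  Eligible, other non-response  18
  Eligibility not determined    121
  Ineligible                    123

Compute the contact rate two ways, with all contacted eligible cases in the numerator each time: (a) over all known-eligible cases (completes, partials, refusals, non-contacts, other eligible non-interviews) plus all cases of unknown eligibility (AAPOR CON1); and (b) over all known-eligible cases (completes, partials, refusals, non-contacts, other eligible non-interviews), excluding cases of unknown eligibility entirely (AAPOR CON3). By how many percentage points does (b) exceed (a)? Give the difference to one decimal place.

17.4

Top = 203 + 10 + 102 + 18 = 333
Denominator = 203 + 10 + 102 + 91 + 18 + 121 = 545
CON1 = 333 / 545 = 0.6110
Denominator = 203 + 10 + 102 + 91 + 18 = 424
CON3 = 333 / 424 = 0.7854
Difference = 78.54 − 61.10 = 17.44 percentage points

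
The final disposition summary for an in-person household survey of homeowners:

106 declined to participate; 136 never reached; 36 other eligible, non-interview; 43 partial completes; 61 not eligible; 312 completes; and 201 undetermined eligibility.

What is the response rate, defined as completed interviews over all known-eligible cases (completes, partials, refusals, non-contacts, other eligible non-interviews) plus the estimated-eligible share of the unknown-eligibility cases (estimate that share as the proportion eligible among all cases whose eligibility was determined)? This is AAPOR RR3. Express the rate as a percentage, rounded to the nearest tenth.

Top → 312
Known eligible → 312 + 43 + 106 + 136 + 36 = 633
e = 633 / (633 + 61) = 633 / 694 = 0.9121
Estimated eligible among unknowns → 0.9121 × 201 = 183.33
Denominator → 633 + 183.33 = 816.33
RR3 = 312 / 816.33 = 0.3822

38.2%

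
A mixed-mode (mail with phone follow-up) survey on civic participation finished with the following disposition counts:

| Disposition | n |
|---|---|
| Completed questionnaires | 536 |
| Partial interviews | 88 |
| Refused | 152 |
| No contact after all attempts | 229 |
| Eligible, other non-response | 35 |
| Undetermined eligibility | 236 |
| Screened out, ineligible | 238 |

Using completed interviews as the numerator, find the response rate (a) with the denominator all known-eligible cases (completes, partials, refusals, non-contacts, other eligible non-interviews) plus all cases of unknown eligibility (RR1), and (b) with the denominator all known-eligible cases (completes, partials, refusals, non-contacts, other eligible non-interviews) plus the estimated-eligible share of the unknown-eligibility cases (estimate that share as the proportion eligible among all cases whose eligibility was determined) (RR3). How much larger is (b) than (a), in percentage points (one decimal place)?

1.5

Num: 536
Base: 536 + 88 + 152 + 229 + 35 + 236 = 1276
RR1 = 536 / 1276 = 0.4201
Known eligible: 536 + 88 + 152 + 229 + 35 = 1040
e = 1040 / (1040 + 238) = 1040 / 1278 = 0.8138
Eligible share of unknowns: 0.8138 × 236 = 192.06
Base: 1040 + 192.06 = 1232.06
RR3 = 536 / 1232.06 = 0.4350
Difference = 43.50 − 42.01 = 1.49 percentage points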